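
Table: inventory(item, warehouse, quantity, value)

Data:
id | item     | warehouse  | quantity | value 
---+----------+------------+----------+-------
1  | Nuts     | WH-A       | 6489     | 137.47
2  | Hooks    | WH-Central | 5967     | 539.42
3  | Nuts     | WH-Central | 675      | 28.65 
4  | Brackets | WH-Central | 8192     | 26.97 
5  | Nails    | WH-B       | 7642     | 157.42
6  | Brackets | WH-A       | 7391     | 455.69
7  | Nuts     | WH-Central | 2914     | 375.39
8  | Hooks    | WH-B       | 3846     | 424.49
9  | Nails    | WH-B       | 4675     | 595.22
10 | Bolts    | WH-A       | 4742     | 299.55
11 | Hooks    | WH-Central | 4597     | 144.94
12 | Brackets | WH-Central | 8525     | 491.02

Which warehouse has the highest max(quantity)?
SELECT warehouse, MAX(quantity) as val
FROM inventory
GROUP BY warehouse
ORDER BY val DESC
LIMIT 1

Result: WH-Central with max(quantity) = 8525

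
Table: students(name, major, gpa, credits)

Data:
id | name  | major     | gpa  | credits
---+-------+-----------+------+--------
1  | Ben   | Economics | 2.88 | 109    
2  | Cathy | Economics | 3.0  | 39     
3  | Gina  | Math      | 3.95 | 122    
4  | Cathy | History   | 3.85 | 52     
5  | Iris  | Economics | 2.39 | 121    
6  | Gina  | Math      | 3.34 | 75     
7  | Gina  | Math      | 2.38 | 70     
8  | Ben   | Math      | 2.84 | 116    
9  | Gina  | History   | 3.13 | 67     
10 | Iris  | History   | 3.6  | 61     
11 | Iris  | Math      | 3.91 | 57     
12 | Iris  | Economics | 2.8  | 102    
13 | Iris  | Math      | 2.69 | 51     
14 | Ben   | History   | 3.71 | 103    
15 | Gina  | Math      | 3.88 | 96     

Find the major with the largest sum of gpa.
SELECT major, SUM(gpa) as val
FROM students
GROUP BY major
ORDER BY val DESC
LIMIT 1

Result: Math with sum(gpa) = 22.99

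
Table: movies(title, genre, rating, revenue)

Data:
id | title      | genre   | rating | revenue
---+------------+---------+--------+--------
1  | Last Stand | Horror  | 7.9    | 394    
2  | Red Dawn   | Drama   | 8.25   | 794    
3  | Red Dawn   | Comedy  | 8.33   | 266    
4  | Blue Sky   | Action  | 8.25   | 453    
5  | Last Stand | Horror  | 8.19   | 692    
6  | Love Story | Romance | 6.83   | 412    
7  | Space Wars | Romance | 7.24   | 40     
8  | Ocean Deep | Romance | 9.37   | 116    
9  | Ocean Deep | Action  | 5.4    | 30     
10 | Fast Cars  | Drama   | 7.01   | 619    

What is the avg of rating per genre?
SELECT genre, AVG(rating) as result
FROM movies
GROUP BY genre

Result:
  Action: 6.83
  Comedy: 8.33
  Drama: 7.63
  Horror: 8.05
  Romance: 7.81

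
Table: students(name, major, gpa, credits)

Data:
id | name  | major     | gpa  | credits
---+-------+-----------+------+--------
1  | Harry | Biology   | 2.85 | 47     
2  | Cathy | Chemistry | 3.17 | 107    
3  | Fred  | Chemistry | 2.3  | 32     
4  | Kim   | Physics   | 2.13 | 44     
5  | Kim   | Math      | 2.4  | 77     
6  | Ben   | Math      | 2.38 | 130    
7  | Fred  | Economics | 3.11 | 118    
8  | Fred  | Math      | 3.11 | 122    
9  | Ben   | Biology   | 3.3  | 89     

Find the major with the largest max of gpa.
SELECT major, MAX(gpa) as val
FROM students
GROUP BY major
ORDER BY val DESC
LIMIT 1

Result: Biology with max(gpa) = 3.30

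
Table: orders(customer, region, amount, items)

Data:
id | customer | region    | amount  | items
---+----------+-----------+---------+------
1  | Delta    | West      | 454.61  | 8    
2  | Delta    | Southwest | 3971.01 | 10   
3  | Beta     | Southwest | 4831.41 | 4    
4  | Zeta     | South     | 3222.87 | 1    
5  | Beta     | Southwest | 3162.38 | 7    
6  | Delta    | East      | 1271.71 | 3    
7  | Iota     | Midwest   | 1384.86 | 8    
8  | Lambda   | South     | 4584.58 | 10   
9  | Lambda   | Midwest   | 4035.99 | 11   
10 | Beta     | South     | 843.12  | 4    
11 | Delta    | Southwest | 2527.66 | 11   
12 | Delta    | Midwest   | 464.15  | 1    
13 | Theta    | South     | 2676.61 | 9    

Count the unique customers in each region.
SELECT region, COUNT(DISTINCT customer)
FROM orders
GROUP BY region

Result:
  East: 1 distinct
  Midwest: 3 distinct
  South: 4 distinct
  Southwest: 2 distinct
  West: 1 distinct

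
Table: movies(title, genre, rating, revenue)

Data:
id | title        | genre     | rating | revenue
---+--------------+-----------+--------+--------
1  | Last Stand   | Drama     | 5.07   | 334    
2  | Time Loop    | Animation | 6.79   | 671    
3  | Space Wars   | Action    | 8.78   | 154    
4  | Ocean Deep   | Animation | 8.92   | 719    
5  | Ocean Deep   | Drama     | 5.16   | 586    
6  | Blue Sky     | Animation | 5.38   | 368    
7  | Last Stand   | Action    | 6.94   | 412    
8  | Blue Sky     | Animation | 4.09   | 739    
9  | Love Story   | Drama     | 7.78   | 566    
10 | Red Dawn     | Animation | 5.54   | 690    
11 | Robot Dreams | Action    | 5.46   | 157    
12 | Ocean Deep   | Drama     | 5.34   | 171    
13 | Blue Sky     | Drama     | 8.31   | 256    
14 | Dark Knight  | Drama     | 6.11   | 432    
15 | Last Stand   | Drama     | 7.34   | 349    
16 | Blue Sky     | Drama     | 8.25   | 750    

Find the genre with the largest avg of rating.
SELECT genre, AVG(rating) as val
FROM movies
GROUP BY genre
ORDER BY val DESC
LIMIT 1

Result: Action with avg(rating) = 7.06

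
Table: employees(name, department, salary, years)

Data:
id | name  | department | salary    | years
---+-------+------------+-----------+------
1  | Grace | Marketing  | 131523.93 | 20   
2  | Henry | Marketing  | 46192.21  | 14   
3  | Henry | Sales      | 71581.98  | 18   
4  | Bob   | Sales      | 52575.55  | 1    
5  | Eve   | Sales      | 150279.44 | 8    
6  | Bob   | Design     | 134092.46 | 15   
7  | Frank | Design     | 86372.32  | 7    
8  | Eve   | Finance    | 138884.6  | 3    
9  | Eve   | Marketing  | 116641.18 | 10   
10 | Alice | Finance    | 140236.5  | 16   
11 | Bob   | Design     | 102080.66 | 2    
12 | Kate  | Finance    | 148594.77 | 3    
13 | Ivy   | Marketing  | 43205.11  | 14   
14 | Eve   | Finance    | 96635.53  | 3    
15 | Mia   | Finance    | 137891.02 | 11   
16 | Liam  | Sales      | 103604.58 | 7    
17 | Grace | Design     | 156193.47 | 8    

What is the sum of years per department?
SELECT department, SUM(years) as result
FROM employees
GROUP BY department

Result:
  Design: 32
  Finance: 36
  Marketing: 58
  Sales: 34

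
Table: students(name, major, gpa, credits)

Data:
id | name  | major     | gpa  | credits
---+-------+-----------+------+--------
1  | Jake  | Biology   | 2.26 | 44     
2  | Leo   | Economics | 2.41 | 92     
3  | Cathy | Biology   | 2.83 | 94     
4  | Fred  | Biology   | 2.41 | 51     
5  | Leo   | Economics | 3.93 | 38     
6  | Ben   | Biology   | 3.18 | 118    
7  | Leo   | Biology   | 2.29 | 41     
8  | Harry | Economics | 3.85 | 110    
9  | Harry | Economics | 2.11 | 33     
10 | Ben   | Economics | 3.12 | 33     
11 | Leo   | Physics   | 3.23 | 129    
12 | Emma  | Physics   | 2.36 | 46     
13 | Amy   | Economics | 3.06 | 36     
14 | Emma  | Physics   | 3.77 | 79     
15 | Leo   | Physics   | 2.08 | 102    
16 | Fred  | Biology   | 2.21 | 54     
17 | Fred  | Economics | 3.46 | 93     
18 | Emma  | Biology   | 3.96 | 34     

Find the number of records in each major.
SELECT major, COUNT(*) as count
FROM students
GROUP BY major

Result:
  Biology: 7
  Economics: 7
  Physics: 4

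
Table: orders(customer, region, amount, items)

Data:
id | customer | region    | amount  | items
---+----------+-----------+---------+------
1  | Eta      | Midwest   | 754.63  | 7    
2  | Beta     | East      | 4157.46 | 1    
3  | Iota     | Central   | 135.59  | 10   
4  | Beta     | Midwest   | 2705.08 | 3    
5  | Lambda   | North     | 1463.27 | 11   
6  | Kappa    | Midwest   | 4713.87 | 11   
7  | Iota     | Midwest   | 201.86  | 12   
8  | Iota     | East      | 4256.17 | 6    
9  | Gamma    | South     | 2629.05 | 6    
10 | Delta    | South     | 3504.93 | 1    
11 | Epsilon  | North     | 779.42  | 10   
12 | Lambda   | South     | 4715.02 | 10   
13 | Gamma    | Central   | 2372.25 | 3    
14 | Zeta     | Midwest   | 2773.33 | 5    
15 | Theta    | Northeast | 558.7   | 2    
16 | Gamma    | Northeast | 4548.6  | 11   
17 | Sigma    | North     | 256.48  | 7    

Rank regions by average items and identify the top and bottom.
SELECT region, AVG(items)
FROM orders
GROUP BY region
ORDER BY AVG(items)

All groups:
  East: 3.50
  South: 5.67
  Central: 6.50
  Northeast: 6.50
  Midwest: 7.60
  North: 9.33

Highest: North (9.33)
Lowest: East (3.50)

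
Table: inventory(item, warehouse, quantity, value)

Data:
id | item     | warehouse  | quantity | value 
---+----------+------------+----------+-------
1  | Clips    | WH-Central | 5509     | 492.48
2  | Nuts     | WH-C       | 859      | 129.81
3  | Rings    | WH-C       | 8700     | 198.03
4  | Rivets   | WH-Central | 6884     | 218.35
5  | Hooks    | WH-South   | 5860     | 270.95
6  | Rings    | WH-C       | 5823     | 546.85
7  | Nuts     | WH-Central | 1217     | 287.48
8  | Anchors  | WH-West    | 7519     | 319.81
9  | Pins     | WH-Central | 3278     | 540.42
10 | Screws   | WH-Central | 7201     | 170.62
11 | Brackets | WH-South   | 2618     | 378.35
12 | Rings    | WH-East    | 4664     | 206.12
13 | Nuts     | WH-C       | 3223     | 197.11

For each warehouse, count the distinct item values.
SELECT warehouse, COUNT(DISTINCT item)
FROM inventory
GROUP BY warehouse

Result:
  WH-C: 2 distinct
  WH-Central: 5 distinct
  WH-East: 1 distinct
  WH-South: 2 distinct
  WH-West: 1 distinct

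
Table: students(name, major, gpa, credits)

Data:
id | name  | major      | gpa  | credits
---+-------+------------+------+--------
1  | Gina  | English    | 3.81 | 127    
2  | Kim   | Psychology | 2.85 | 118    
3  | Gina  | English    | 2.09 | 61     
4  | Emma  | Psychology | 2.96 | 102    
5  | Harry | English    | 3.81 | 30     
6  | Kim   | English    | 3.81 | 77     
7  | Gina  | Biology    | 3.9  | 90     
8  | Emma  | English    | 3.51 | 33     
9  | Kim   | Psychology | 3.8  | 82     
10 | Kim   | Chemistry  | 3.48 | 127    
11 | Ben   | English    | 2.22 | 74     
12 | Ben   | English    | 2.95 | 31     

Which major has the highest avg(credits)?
SELECT major, AVG(credits) as val
FROM students
GROUP BY major
ORDER BY val DESC
LIMIT 1

Result: Chemistry with avg(credits) = 127.00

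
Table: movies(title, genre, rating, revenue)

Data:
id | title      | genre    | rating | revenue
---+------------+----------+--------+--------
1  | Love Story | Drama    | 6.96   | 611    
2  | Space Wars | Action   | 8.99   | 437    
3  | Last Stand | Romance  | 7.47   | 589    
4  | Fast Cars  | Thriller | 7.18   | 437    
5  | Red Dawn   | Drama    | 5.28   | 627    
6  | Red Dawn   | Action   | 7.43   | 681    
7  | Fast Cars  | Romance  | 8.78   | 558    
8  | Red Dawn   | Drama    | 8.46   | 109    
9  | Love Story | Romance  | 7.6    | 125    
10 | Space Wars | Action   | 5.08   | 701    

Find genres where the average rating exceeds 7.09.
SELECT genre, AVG(rating)
FROM movies
GROUP BY genre
HAVING AVG(rating) > 7.09

Result:
  Action: avg=7.17
  Romance: avg=7.95
  Thriller: avg=7.18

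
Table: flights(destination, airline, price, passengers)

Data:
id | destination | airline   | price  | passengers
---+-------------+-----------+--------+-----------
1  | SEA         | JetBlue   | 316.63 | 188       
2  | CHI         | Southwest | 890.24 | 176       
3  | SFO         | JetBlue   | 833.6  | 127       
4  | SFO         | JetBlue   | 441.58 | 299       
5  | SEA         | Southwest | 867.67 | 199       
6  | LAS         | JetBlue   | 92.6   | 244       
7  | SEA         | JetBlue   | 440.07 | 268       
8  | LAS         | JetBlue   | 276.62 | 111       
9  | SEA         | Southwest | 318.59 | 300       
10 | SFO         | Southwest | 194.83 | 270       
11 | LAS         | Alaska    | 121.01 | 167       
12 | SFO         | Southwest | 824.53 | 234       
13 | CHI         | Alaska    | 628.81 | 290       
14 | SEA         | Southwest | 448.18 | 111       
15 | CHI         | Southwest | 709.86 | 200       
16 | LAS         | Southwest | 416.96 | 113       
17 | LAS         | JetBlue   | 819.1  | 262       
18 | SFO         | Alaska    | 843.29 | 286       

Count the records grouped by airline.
SELECT airline, COUNT(*) as count
FROM flights
GROUP BY airline

Result:
  Alaska: 3
  JetBlue: 7
  Southwest: 8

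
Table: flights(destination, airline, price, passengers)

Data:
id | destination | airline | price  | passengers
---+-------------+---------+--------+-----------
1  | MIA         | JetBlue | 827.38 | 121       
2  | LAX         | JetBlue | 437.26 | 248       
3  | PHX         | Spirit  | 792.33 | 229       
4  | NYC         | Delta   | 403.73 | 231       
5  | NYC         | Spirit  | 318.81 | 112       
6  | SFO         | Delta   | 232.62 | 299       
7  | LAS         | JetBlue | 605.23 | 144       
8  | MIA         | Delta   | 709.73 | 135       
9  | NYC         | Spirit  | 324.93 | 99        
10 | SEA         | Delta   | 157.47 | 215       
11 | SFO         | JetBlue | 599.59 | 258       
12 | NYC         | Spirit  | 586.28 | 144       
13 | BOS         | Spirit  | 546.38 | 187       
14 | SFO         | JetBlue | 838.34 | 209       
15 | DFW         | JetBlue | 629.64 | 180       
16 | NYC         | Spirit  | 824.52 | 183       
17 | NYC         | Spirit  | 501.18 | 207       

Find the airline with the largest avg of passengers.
SELECT airline, AVG(passengers) as val
FROM flights
GROUP BY airline
ORDER BY val DESC
LIMIT 1

Result: Delta with avg(passengers) = 220.00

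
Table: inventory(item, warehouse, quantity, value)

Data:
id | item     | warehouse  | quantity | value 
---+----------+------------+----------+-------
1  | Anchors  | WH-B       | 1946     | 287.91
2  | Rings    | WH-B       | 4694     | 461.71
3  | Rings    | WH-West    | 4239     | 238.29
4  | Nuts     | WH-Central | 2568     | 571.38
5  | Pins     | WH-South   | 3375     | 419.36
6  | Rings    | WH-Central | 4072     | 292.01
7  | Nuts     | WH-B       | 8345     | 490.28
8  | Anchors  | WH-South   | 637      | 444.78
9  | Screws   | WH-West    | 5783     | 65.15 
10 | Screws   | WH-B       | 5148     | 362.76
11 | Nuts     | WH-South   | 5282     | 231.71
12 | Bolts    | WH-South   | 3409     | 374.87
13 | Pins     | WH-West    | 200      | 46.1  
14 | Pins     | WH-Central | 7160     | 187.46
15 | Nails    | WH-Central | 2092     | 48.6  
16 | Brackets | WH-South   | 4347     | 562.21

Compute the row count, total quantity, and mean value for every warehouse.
SELECT warehouse,
       COUNT(*) as cnt,
       SUM(quantity) as total_quantity,
       AVG(value) as avg_value
FROM inventory
GROUP BY warehouse

Result:
  WH-B: 4 records, 20133 total quantity, 400.67 avg value
  WH-Central: 4 records, 15892 total quantity, 274.86 avg value
  WH-South: 5 records, 17050 total quantity, 406.59 avg value
  WH-West: 3 records, 10222 total quantity, 116.51 avg value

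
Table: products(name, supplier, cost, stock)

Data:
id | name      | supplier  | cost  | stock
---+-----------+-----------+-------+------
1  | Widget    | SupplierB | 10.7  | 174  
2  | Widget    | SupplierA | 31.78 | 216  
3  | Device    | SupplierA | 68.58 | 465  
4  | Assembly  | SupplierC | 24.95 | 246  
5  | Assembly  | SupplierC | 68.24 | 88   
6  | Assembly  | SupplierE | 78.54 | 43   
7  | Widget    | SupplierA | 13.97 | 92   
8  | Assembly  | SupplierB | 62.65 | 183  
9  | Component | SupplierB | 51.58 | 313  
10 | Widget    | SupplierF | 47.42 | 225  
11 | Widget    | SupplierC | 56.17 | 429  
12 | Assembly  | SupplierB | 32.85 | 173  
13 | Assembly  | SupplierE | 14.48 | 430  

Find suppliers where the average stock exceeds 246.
SELECT supplier, AVG(stock)
FROM products
GROUP BY supplier
HAVING AVG(stock) > 246

Result:
  SupplierA: avg=257.67
  SupplierC: avg=254.33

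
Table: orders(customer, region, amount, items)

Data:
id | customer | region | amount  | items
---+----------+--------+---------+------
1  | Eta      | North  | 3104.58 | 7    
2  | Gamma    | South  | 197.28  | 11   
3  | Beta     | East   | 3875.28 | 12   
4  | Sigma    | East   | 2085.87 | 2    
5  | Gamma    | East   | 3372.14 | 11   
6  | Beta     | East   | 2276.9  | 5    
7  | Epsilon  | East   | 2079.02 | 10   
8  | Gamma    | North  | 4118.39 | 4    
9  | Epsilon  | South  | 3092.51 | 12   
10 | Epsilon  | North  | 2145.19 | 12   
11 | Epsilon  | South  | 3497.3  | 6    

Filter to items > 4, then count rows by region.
SELECT region, COUNT(*)
FROM orders
WHERE items > 4
GROUP BY region

Note: WHERE filters rows before grouping.

Result:
  East: 4
  North: 2
  South: 3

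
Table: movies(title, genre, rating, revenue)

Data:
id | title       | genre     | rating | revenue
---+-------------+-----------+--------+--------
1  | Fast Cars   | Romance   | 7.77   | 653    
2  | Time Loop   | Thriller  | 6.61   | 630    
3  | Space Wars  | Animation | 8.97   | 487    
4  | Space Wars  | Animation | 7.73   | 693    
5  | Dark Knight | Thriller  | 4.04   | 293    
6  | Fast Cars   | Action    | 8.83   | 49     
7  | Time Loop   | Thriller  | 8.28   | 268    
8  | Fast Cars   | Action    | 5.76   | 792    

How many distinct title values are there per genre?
SELECT genre, COUNT(DISTINCT title)
FROM movies
GROUP BY genre

Result:
  Action: 1 distinct
  Animation: 1 distinct
  Romance: 1 distinct
  Thriller: 2 distinct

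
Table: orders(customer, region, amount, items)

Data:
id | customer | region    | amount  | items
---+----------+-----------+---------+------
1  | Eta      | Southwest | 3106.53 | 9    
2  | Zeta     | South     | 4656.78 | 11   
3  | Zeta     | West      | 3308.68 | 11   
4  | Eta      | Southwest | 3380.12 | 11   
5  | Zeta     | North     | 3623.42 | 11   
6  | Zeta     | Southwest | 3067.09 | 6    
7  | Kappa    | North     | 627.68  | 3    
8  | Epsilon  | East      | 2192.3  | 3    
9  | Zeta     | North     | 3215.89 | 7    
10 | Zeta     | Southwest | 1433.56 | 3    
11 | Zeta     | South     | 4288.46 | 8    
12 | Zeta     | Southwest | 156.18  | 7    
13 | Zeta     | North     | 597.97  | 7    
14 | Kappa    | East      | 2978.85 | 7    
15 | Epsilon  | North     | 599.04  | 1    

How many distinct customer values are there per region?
SELECT region, COUNT(DISTINCT customer)
FROM orders
GROUP BY region

Result:
  East: 2 distinct
  North: 3 distinct
  South: 1 distinct
  Southwest: 2 distinct
  West: 1 distinct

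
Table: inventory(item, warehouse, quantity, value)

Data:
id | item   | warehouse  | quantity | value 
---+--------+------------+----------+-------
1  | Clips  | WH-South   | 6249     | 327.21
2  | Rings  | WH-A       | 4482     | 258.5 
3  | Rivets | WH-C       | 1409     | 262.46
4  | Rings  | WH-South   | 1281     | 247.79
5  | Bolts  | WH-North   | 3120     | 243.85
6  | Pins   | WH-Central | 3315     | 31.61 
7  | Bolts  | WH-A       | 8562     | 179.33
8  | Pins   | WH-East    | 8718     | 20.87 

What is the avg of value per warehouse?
SELECT warehouse, AVG(value) as result
FROM inventory
GROUP BY warehouse

Result:
  WH-A: 218.92
  WH-C: 262.46
  WH-Central: 31.61
  WH-East: 20.87
  WH-North: 243.85
  WH-South: 287.50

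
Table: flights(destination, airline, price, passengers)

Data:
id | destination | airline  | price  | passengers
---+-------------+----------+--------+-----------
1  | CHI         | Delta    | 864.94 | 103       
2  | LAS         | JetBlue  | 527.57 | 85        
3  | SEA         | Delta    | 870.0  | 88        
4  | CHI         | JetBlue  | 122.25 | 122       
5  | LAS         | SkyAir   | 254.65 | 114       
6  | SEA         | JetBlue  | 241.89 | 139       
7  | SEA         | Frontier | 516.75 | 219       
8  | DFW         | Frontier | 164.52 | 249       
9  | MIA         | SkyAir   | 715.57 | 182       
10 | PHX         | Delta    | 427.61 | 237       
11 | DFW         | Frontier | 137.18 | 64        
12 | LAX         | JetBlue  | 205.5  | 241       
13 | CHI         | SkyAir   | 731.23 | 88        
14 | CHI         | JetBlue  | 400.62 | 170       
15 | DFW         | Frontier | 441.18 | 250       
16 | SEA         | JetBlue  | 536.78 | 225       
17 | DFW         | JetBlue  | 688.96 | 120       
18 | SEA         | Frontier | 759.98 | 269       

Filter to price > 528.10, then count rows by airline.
SELECT airline, COUNT(*)
FROM flights
WHERE price > 528.10
GROUP BY airline

Note: WHERE filters rows before grouping.

Result:
  Delta: 2
  Frontier: 1
  JetBlue: 2
  SkyAir: 2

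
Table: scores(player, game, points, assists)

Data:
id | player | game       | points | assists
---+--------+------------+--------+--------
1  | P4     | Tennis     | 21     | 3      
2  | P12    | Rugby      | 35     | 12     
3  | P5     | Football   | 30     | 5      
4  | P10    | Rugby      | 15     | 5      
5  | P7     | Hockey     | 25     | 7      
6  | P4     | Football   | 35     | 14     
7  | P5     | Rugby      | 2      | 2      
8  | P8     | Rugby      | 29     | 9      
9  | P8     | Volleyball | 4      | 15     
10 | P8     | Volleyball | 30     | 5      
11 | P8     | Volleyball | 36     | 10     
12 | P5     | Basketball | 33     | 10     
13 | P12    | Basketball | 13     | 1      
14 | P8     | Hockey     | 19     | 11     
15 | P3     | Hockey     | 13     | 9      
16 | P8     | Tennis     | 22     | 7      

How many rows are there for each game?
SELECT game, COUNT(*) as count
FROM scores
GROUP BY game

Result:
  Basketball: 2
  Football: 2
  Hockey: 3
  Rugby: 4
  Tennis: 2
  Volleyball: 3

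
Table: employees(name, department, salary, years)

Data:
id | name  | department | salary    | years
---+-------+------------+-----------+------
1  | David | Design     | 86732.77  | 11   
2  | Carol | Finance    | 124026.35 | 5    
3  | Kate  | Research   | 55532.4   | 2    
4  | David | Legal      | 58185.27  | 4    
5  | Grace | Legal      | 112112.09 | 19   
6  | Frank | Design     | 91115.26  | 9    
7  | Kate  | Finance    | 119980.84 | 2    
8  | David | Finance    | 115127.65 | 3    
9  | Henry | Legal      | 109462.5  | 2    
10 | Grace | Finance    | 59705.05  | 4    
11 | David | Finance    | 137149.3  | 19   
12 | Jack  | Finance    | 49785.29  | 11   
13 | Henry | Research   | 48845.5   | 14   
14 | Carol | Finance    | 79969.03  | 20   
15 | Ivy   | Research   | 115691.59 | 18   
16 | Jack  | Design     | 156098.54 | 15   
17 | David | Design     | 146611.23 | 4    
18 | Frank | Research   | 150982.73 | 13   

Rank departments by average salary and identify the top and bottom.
SELECT department, AVG(salary)
FROM employees
GROUP BY department
ORDER BY AVG(salary)

All groups:
  Research: 92763.06
  Legal: 93253.29
  Finance: 97963.36
  Design: 120139.45

Highest: Design (120139.45)
Lowest: Research (92763.06)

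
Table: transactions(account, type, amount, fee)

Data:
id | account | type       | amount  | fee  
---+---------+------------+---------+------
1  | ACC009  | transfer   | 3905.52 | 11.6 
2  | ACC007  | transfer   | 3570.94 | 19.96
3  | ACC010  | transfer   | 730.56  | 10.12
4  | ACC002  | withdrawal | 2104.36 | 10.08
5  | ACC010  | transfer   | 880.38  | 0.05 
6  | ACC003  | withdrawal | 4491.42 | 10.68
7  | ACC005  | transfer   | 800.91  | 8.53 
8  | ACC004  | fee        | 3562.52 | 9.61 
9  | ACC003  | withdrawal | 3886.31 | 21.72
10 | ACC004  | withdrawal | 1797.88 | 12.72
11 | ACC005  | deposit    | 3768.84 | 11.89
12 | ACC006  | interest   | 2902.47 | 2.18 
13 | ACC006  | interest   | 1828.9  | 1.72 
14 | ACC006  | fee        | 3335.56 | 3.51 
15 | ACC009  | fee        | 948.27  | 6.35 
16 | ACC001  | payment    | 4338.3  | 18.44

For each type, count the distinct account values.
SELECT type, COUNT(DISTINCT account)
FROM transactions
GROUP BY type

Result:
  deposit: 1 distinct
  fee: 3 distinct
  interest: 1 distinct
  payment: 1 distinct
  transfer: 4 distinct
  withdrawal: 3 distinct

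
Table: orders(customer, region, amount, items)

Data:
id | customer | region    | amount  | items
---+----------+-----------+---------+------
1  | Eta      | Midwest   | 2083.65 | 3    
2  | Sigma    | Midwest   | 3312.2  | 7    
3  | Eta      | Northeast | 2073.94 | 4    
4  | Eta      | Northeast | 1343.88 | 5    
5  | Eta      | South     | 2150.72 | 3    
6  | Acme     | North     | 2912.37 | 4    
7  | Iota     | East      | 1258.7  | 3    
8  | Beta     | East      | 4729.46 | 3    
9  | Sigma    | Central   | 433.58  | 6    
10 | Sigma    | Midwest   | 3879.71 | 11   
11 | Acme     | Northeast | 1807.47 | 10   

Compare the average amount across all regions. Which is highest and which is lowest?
SELECT region, AVG(amount)
FROM orders
GROUP BY region
ORDER BY AVG(amount)

All groups:
  Central: 433.58
  Northeast: 1741.76
  South: 2150.72
  North: 2912.37
  East: 2994.08
  Midwest: 3091.85

Highest: Midwest (3091.85)
Lowest: Central (433.58)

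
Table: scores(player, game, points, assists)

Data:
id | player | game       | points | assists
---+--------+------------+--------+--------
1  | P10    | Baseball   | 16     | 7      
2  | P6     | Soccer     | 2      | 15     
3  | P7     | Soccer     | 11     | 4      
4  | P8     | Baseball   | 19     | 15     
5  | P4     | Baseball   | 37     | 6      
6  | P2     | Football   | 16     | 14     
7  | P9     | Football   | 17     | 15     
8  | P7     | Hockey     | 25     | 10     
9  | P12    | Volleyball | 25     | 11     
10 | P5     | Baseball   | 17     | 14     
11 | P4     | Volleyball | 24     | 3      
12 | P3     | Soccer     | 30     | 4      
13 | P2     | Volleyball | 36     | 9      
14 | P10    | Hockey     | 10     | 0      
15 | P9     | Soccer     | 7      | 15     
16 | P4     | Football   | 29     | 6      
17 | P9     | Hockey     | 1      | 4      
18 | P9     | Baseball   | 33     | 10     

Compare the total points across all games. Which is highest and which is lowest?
SELECT game, SUM(points)
FROM scores
GROUP BY game
ORDER BY SUM(points)

All groups:
  Hockey: 36
  Soccer: 50
  Football: 62
  Volleyball: 85
  Baseball: 122

Highest: Baseball (122)
Lowest: Hockey (36)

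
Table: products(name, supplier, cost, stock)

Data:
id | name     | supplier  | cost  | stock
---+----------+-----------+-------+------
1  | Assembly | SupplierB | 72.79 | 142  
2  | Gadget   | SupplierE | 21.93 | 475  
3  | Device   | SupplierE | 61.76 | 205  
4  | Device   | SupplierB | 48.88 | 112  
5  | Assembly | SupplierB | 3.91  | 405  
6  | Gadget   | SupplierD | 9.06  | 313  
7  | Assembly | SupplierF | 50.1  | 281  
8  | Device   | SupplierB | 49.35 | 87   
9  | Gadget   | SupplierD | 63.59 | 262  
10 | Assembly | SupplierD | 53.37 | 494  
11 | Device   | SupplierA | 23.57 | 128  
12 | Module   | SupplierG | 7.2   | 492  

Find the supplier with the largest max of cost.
SELECT supplier, MAX(cost) as val
FROM products
GROUP BY supplier
ORDER BY val DESC
LIMIT 1

Result: SupplierB with max(cost) = 72.79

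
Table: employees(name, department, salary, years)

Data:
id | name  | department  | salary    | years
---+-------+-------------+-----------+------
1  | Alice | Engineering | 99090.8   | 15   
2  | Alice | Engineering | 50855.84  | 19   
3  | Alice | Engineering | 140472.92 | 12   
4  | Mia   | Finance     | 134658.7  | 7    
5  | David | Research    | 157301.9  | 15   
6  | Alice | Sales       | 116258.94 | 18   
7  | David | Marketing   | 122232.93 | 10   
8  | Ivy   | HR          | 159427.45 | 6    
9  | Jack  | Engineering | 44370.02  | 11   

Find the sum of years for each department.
SELECT department, SUM(years) as result
FROM employees
GROUP BY department

Result:
  Engineering: 57
  Finance: 7
  HR: 6
  Marketing: 10
  Research: 15
  Sales: 18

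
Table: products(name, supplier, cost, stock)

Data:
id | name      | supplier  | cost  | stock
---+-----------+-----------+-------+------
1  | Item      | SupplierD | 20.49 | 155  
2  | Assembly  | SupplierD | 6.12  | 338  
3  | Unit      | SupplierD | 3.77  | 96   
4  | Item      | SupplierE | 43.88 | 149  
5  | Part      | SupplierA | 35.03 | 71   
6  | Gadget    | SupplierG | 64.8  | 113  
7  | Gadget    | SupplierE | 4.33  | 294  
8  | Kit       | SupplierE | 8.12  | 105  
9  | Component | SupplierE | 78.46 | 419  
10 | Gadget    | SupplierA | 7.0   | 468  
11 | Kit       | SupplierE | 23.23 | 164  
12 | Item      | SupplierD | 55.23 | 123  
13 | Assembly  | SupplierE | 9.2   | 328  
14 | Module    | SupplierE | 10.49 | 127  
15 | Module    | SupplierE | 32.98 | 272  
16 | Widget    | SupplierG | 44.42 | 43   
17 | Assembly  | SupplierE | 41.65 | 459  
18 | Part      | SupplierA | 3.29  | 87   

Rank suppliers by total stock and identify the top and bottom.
SELECT supplier, SUM(stock)
FROM products
GROUP BY supplier
ORDER BY SUM(stock)

All groups:
  SupplierG: 156
  SupplierA: 626
  SupplierD: 712
  SupplierE: 2317

Highest: SupplierE (2317)
Lowest: SupplierG (156)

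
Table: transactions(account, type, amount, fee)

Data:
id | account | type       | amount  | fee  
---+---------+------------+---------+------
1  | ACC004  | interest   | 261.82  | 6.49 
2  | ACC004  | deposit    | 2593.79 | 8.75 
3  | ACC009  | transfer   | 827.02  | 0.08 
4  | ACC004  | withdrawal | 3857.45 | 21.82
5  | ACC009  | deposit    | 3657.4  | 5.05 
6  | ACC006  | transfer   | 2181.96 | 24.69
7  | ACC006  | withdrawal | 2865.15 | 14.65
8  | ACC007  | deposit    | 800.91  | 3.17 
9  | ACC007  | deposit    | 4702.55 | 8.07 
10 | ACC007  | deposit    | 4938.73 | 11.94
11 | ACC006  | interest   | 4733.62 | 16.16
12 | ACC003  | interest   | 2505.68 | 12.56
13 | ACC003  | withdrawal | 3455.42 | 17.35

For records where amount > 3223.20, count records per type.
SELECT type, COUNT(*)
FROM transactions
WHERE amount > 3223.20
GROUP BY type

Note: WHERE filters rows before grouping.

Result:
  deposit: 3
  interest: 1
  withdrawal: 2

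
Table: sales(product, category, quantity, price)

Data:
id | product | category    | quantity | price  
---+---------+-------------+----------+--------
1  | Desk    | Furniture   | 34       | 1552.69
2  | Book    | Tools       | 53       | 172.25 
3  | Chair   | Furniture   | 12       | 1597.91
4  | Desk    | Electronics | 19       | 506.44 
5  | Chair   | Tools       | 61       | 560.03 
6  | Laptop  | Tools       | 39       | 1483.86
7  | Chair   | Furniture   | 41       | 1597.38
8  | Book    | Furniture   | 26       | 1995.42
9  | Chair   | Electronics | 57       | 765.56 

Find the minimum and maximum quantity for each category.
SELECT category, MIN(quantity), MAX(quantity)
FROM sales
GROUP BY category

Result:
  Electronics: min=19, max=57
  Furniture: min=12, max=41
  Tools: min=39, max=61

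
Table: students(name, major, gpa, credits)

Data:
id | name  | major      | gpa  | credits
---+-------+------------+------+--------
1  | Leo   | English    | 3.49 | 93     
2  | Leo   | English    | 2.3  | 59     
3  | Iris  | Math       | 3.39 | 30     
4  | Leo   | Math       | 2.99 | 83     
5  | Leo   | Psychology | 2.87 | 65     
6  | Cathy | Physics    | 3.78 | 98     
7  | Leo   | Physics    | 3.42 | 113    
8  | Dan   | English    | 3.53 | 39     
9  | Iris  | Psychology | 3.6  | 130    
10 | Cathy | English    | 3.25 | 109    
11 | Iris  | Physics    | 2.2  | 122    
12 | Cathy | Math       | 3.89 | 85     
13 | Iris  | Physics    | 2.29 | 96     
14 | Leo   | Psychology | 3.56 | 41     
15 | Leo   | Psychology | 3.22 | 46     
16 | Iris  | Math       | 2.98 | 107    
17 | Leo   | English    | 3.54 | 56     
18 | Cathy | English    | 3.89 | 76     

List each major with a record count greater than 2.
SELECT major, COUNT(*) as cnt
FROM students
GROUP BY major
HAVING COUNT(*) > 2

Result:
  English: 6
  Math: 4
  Physics: 4
  Psychology: 4

Note: HAVING filters groups after aggregation, WHERE filters rows before.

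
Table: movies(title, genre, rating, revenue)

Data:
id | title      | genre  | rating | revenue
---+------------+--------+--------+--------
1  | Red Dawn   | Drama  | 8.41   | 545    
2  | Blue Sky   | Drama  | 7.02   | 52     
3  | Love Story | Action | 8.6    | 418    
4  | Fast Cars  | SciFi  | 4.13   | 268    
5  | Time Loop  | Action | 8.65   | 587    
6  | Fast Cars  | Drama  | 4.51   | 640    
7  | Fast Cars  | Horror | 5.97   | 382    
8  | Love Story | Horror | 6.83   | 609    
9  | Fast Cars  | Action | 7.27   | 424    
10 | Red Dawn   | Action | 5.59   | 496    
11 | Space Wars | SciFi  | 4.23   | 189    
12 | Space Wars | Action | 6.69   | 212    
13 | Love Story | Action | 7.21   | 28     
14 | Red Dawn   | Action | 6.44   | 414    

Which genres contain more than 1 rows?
SELECT genre, COUNT(*) as cnt
FROM movies
GROUP BY genre
HAVING COUNT(*) > 1

Result:
  Action: 7
  Drama: 3
  Horror: 2
  SciFi: 2

Note: HAVING filters groups after aggregation, WHERE filters rows before.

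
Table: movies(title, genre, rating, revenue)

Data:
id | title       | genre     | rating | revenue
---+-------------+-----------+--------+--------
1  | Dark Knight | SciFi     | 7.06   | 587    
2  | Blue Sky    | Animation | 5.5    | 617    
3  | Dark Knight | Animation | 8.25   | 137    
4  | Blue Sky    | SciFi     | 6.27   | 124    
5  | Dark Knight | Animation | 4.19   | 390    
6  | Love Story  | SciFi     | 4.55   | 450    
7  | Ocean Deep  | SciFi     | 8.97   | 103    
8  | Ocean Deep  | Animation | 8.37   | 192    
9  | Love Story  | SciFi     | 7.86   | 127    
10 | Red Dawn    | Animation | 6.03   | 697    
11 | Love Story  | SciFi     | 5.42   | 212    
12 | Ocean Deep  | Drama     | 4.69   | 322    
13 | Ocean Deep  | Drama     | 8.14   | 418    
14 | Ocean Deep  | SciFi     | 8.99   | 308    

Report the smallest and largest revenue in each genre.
SELECT genre, MIN(revenue), MAX(revenue)
FROM movies
GROUP BY genre

Result:
  Animation: min=137, max=697
  Drama: min=322, max=418
  SciFi: min=103, max=587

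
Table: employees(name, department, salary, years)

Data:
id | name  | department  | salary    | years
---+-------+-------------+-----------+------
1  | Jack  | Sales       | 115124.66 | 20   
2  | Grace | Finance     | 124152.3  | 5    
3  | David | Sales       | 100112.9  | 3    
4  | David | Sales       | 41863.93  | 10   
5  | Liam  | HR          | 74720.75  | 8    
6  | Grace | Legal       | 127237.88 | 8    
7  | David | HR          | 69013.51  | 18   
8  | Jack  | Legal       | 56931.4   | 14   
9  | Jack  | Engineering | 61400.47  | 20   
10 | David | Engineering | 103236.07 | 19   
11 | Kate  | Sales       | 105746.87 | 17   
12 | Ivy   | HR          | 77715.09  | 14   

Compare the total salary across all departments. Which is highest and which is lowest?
SELECT department, SUM(salary)
FROM employees
GROUP BY department
ORDER BY SUM(salary)

All groups:
  Finance: 124152.30
  Engineering: 164636.54
  Legal: 184169.28
  HR: 221449.35
  Sales: 362848.36

Highest: Sales (362848.36)
Lowest: Finance (124152.30)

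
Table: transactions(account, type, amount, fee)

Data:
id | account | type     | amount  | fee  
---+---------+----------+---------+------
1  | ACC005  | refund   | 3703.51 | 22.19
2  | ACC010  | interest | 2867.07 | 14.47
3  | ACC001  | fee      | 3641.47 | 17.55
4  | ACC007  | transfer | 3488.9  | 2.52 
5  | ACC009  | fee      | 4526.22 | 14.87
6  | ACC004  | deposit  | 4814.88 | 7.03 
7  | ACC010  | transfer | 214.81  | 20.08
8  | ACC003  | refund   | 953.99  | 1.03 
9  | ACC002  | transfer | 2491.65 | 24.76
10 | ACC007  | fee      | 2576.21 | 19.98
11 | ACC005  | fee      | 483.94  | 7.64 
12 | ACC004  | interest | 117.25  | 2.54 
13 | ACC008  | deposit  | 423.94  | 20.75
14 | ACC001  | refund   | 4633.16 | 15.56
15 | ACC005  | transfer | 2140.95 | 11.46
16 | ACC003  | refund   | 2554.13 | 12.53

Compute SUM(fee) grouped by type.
SELECT type, SUM(fee) as result
FROM transactions
GROUP BY type

Result:
  deposit: 27.78
  fee: 60.04
  interest: 17.01
  refund: 51.31
  transfer: 58.82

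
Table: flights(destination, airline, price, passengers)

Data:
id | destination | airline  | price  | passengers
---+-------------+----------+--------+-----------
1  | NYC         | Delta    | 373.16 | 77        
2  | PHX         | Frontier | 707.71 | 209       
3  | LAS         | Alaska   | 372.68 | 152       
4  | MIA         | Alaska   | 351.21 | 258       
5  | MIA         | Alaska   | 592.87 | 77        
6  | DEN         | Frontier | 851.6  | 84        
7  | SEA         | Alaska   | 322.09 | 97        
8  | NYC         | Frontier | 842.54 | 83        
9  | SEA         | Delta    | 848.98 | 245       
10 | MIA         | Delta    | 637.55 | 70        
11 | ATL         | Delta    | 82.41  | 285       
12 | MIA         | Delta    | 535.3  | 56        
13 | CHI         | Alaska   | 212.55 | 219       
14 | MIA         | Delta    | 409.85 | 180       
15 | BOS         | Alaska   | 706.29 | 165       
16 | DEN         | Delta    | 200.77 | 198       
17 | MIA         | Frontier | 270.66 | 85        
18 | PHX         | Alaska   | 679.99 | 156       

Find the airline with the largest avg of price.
SELECT airline, AVG(price) as val
FROM flights
GROUP BY airline
ORDER BY val DESC
LIMIT 1

Result: Frontier with avg(price) = 668.13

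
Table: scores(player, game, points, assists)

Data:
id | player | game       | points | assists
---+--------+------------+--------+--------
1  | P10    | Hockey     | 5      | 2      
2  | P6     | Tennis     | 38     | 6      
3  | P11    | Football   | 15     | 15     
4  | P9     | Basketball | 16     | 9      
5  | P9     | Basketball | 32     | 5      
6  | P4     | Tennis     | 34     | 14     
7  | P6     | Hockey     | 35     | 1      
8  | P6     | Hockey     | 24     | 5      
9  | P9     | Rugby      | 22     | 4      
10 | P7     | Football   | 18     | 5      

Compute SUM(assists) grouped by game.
SELECT game, SUM(assists) as result
FROM scores
GROUP BY game

Result:
  Basketball: 14
  Football: 20
  Hockey: 8
  Rugby: 4
  Tennis: 20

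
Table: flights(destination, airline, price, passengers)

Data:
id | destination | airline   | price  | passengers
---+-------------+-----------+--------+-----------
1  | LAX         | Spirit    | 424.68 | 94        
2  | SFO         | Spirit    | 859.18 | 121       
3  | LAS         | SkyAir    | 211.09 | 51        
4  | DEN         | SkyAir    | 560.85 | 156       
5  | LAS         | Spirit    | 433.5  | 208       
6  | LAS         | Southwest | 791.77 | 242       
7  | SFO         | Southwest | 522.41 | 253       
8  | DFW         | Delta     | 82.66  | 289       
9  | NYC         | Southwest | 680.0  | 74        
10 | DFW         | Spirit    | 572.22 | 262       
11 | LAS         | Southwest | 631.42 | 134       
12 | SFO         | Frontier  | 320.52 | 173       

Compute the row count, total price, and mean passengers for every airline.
SELECT airline,
       COUNT(*) as cnt,
       SUM(price) as total_price,
       AVG(passengers) as avg_passengers
FROM flights
GROUP BY airline

Result:
  Delta: 1 records, 82.66 total price, 289.00 avg passengers
  Frontier: 1 records, 320.52 total price, 173.00 avg passengers
  SkyAir: 2 records, 771.94 total price, 103.50 avg passengers
  Southwest: 4 records, 2625.60 total price, 175.75 avg passengers
  Spirit: 4 records, 2289.58 total price, 171.25 avg passengers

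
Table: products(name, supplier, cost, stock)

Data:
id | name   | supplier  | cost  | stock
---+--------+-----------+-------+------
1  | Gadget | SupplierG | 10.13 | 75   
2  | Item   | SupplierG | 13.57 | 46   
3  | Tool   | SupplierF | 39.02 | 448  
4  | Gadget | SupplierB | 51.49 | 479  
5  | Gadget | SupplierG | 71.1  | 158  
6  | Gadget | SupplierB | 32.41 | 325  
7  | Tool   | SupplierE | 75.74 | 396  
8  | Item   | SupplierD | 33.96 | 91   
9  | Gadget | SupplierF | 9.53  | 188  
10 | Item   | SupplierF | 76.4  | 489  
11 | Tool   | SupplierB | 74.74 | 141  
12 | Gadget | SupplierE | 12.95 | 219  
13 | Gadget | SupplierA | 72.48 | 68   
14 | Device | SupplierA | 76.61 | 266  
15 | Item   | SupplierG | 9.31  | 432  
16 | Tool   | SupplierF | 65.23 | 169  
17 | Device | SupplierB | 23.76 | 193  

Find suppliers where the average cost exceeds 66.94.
SELECT supplier, AVG(cost)
FROM products
GROUP BY supplier
HAVING AVG(cost) > 66.94

Result:
  SupplierA: avg=74.55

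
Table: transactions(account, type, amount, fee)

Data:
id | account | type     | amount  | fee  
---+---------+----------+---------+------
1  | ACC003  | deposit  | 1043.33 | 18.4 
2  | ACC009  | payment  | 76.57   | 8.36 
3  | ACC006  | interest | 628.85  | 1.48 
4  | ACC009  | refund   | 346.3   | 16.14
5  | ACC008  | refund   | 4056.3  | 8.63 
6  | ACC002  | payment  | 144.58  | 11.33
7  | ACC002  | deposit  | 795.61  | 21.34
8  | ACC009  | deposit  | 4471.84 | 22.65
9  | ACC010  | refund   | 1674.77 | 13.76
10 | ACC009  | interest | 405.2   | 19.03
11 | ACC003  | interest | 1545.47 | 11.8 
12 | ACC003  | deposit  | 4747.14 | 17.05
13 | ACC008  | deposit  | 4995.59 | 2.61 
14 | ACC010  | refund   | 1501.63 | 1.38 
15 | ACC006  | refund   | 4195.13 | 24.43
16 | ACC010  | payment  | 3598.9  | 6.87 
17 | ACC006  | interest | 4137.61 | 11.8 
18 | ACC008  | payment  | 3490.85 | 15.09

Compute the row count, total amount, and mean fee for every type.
SELECT type,
       COUNT(*) as cnt,
       SUM(amount) as total_amount,
       AVG(fee) as avg_fee
FROM transactions
GROUP BY type

Result:
  deposit: 5 records, 16053.51 total amount, 16.41 avg fee
  interest: 4 records, 6717.13 total amount, 11.03 avg fee
  payment: 4 records, 7310.90 total amount, 10.41 avg fee
  refund: 5 records, 11774.13 total amount, 12.87 avg fee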